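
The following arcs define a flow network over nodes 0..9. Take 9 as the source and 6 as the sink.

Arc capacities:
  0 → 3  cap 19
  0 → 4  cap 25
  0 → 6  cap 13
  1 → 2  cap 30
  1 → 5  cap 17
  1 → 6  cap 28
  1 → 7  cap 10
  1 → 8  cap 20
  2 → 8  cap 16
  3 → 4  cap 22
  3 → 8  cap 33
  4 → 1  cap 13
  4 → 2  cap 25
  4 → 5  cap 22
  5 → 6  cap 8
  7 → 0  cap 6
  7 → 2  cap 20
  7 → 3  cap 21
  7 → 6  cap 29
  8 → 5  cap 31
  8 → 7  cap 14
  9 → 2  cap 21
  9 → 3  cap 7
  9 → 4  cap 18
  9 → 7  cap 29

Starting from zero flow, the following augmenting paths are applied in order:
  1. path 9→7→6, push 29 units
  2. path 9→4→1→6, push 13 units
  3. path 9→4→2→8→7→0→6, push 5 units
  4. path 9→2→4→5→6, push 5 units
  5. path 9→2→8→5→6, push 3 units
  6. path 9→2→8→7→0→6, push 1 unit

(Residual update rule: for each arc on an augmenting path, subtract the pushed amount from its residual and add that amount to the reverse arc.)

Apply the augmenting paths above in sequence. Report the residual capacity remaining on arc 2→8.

after path 1 (9→7→6, push 29): res(2,8)=16
after path 2 (9→4→1→6, push 13): res(2,8)=16
after path 3 (9→4→2→8→7→0→6, push 5): res(2,8)=11
after path 4 (9→2→4→5→6, push 5): res(2,8)=11
after path 5 (9→2→8→5→6, push 3): res(2,8)=8
after path 6 (9→2→8→7→0→6, push 1): res(2,8)=7

Residual capacity of (2,8): 7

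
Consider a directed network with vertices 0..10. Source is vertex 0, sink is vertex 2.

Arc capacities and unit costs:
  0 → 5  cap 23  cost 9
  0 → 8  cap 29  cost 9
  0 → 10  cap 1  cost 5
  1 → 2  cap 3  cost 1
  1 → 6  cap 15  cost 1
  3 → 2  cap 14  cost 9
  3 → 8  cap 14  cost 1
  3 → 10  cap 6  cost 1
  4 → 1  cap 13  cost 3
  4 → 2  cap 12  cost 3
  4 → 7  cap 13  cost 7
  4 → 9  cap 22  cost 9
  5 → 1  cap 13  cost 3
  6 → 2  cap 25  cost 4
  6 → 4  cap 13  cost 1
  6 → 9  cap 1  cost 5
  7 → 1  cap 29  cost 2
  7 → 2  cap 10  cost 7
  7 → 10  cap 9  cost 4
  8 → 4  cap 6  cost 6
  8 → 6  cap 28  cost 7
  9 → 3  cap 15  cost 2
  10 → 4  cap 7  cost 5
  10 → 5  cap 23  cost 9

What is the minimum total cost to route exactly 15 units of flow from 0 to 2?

shortest-cost path #1: 0→5→1→2 push 3 @ unit cost 13 (adds 39)
shortest-cost path #2: 0→10→4→2 push 1 @ unit cost 13 (adds 13)
shortest-cost path #3: 0→5→1→6→2 push 10 @ unit cost 17 (adds 170)
shortest-cost path #4: 0→8→4→2 push 1 @ unit cost 18 (adds 18)
total cost = 240

Minimum cost for 15 units: 240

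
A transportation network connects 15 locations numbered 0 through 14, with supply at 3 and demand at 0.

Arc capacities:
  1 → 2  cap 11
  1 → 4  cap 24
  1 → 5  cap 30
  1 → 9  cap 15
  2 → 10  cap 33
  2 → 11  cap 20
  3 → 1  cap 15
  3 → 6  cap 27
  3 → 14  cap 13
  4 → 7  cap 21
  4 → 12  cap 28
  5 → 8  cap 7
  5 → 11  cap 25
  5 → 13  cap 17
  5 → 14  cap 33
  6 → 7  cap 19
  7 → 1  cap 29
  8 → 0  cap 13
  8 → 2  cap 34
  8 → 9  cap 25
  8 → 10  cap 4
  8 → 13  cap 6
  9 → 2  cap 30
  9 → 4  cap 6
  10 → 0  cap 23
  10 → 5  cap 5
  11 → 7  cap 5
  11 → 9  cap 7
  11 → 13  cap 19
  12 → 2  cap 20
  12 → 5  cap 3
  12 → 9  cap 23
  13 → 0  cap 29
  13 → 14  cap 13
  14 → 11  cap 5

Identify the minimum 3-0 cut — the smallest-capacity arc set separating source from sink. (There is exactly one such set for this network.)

augment #1: 3→1→2→10→0 push 11
augment #2: 3→1→5→8→0 push 4
augment #3: 3→14→11→13→0 push 5
augment #4: 3→6→7→1→5→8→0 push 3
augment #5: 3→6→7→1→5→13→0 push 16
max flow = 39; residual-reachable set from 3 gives S-side
cut edges (S→T): {(3,1), (6,7), (14,11)} total cap 39

Min-cut arcs: {(3,1), (6,7), (14,11)} (total capacity 39)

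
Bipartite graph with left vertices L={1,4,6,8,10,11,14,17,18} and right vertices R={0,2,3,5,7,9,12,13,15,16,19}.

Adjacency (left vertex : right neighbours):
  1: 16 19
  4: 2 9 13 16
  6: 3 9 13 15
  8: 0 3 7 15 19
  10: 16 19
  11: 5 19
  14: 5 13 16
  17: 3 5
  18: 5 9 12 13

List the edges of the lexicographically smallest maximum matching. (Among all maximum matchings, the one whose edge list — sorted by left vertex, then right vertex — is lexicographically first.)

Lex-smallest maximum matching: {(1,16), (4,2), (6,9), (8,0), (10,19), (11,5), (14,13), (17,3), (18,12)}

|M| = 9 (so the lex-smallest maximum matching has 9 edges)
process left vertices in ascending order; for each, take the smallest-labelled available neighbour that still permits 9 edges overall, or leave it unmatched if none does
lex-smallest matching: {1-16, 4-2, 6-9, 8-0, 10-19, 11-5, 14-13, 17-3, 18-12}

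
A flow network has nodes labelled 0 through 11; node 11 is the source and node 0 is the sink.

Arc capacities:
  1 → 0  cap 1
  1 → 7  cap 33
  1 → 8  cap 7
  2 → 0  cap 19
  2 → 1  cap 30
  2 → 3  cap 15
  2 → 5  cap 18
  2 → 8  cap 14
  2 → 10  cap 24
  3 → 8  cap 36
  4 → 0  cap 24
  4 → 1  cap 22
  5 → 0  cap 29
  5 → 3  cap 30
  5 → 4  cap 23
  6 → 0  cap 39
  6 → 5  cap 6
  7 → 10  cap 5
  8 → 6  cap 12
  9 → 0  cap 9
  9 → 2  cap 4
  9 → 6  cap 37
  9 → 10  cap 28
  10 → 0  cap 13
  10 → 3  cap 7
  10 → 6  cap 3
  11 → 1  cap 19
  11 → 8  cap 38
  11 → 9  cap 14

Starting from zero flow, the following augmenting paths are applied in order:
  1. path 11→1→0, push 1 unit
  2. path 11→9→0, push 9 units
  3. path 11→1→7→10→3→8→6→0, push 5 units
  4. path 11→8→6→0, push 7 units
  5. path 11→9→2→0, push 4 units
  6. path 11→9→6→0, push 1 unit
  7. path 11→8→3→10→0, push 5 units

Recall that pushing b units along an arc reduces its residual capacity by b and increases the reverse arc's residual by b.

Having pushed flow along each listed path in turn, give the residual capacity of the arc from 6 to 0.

Residual capacity of (6,0): 26

after path 1 (11→1→0, push 1): res(6,0)=39
after path 2 (11→9→0, push 9): res(6,0)=39
after path 3 (11→1→7→10→3→8→6→0, push 5): res(6,0)=34
after path 4 (11→8→6→0, push 7): res(6,0)=27
after path 5 (11→9→2→0, push 4): res(6,0)=27
after path 6 (11→9→6→0, push 1): res(6,0)=26
after path 7 (11→8→3→10→0, push 5): res(6,0)=26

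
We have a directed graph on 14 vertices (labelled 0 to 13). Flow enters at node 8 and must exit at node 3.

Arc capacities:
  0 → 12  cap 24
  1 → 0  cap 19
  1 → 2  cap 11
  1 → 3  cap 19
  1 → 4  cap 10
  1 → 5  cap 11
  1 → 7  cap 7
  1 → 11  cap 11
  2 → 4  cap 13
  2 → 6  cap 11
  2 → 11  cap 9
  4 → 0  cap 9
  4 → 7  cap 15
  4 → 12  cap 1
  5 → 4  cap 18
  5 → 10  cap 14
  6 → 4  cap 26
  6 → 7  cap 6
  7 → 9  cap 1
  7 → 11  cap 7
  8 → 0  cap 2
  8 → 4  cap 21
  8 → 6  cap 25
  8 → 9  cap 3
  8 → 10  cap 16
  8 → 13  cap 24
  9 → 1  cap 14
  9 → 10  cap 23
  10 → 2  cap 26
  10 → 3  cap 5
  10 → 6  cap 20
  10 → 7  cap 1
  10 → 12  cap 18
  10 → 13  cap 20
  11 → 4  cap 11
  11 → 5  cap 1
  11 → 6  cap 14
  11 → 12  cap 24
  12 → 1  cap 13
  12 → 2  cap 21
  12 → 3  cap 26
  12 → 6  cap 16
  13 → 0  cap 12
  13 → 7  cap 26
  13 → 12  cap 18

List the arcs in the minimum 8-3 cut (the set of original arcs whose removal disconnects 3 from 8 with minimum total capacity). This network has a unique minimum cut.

augment #1: 8→10→3 push 5
augment #2: 8→0→12→3 push 2
augment #3: 8→4→12→3 push 1
augment #4: 8→9→1→3 push 3
augment #5: 8→10→12→3 push 11
augment #6: 8→13→12→3 push 12
augment #7: 8→13→12→1→3 push 6
augment #8: 8→4→0→12→1→3 push 7
augment #9: 8→4→7→9→1→3 push 1
max flow = 48; residual-reachable set from 8 gives S-side
cut edges (S→T): {(7,9), (8,9), (10,3), (12,1), (12,3)} total cap 48

Min-cut arcs: {(7,9), (8,9), (10,3), (12,1), (12,3)} (total capacity 48)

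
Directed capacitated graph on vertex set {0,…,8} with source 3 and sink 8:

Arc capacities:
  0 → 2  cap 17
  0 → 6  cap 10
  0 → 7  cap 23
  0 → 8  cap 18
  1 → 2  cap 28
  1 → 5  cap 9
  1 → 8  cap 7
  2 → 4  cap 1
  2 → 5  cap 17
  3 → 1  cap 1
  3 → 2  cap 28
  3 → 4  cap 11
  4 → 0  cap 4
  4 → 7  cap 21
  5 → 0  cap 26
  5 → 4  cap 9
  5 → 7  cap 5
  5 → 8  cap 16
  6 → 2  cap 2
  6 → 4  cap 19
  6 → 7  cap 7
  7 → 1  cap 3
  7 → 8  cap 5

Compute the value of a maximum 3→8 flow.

augment #1: 3→1→8 bottleneck 1, total now 1
augment #2: 3→2→5→8 bottleneck 16, total now 17
augment #3: 3→4→0→8 bottleneck 4, total now 21
augment #4: 3→4→7→8 bottleneck 5, total now 26
augment #5: 3→2→5→0→8 bottleneck 1, total now 27
augment #6: 3→4→7→1→8 bottleneck 2, total now 29
augment #7: 3→2→4→7→1→8 bottleneck 1, total now 30

Maximum flow value: 30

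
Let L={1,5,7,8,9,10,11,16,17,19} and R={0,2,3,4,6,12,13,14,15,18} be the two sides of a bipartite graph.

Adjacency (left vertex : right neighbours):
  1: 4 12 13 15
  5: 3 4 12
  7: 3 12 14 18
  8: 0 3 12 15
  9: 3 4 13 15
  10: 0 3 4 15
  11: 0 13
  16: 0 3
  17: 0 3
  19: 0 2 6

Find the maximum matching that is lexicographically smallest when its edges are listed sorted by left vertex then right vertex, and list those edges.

|M| = 8 (so the lex-smallest maximum matching has 8 edges)
process left vertices in ascending order; for each, take the smallest-labelled available neighbour that still permits 8 edges overall, or leave it unmatched if none does
lex-smallest matching: {1-4, 5-3, 7-14, 8-12, 9-13, 10-15, 11-0, 19-2}

Lex-smallest maximum matching: {(1,4), (5,3), (7,14), (8,12), (9,13), (10,15), (11,0), (19,2)}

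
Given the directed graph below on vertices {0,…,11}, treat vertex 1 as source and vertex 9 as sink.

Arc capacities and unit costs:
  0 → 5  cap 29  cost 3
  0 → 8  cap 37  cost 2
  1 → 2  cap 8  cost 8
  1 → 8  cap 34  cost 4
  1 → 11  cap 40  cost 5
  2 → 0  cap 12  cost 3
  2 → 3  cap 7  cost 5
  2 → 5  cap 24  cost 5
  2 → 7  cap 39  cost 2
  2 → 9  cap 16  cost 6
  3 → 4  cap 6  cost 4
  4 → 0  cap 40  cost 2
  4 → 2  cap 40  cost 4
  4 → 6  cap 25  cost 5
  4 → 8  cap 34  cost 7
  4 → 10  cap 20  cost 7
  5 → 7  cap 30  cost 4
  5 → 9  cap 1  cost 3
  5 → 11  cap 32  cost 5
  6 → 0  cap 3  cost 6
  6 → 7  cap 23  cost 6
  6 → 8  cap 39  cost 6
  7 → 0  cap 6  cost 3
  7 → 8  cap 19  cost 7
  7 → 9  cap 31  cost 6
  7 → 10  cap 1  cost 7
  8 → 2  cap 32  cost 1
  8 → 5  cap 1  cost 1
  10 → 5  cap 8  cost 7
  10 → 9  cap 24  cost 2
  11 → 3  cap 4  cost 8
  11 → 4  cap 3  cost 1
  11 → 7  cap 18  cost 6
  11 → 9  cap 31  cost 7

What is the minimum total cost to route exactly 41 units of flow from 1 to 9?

shortest-cost path #1: 1→8→5→9 push 1 @ unit cost 8 (adds 8)
shortest-cost path #2: 1→8→2→9 push 16 @ unit cost 11 (adds 176)
shortest-cost path #3: 1→11→9 push 24 @ unit cost 12 (adds 288)
total cost = 472

Minimum cost for 41 units: 472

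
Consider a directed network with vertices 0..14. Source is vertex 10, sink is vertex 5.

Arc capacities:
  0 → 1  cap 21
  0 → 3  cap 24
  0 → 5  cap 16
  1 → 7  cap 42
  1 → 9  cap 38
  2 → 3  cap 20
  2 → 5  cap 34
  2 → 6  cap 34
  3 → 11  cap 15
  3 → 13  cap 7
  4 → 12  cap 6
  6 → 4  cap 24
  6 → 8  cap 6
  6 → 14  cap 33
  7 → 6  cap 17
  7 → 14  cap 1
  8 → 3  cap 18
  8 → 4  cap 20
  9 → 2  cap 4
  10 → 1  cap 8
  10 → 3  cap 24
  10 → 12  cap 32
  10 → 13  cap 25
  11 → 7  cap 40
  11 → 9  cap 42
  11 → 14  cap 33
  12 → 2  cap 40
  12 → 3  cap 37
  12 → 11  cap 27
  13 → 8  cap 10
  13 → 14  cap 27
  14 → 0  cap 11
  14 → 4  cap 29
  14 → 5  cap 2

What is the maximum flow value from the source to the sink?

Maximum flow value: 47

augment #1: 10→12→2→5 bottleneck 32, total now 32
augment #2: 10→13→14→5 bottleneck 2, total now 34
augment #3: 10→1→9→2→5 bottleneck 2, total now 36
augment #4: 10→13→14→0→5 bottleneck 11, total now 47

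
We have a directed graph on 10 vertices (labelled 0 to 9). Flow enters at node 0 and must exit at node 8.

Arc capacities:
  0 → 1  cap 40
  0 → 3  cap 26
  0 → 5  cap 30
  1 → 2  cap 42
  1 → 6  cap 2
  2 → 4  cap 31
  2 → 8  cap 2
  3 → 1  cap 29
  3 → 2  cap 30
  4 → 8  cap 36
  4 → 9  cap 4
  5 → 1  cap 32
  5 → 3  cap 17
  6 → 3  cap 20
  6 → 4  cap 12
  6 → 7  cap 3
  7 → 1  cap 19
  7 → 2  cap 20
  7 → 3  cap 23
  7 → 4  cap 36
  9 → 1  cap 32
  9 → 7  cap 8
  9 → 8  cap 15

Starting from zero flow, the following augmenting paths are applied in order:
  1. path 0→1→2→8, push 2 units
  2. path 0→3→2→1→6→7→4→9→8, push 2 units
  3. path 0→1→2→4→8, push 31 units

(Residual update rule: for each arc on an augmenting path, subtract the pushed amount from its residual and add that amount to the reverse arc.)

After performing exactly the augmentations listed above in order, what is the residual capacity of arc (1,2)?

Residual capacity of (1,2): 11

after path 1 (0→1→2→8, push 2): res(1,2)=40
after path 2 (0→3→2→1→6→7→4→9→8, push 2): res(1,2)=42
after path 3 (0→1→2→4→8, push 31): res(1,2)=11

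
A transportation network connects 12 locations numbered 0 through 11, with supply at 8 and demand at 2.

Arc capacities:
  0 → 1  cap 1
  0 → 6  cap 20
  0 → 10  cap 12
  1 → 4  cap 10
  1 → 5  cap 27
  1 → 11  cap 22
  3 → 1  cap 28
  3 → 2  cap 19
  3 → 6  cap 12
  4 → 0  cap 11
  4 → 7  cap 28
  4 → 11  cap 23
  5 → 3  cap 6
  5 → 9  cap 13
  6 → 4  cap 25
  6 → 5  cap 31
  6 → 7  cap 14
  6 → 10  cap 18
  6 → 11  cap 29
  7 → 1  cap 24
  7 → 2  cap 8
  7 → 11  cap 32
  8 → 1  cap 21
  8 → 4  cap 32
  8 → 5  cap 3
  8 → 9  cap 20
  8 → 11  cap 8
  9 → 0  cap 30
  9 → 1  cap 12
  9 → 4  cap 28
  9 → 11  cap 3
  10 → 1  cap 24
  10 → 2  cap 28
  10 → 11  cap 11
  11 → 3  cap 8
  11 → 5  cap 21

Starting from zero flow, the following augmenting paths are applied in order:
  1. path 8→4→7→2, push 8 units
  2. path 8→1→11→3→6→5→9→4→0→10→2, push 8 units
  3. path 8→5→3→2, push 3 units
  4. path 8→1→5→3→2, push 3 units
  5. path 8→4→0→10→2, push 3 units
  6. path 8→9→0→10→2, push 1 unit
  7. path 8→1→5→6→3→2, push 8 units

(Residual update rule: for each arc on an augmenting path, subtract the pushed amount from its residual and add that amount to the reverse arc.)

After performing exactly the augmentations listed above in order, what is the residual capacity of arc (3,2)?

after path 1 (8→4→7→2, push 8): res(3,2)=19
after path 2 (8→1→11→3→6→5→9→4→0→10→2, push 8): res(3,2)=19
after path 3 (8→5→3→2, push 3): res(3,2)=16
after path 4 (8→1→5→3→2, push 3): res(3,2)=13
after path 5 (8→4→0→10→2, push 3): res(3,2)=13
after path 6 (8→9→0→10→2, push 1): res(3,2)=13
after path 7 (8→1→5→6→3→2, push 8): res(3,2)=5

Residual capacity of (3,2): 5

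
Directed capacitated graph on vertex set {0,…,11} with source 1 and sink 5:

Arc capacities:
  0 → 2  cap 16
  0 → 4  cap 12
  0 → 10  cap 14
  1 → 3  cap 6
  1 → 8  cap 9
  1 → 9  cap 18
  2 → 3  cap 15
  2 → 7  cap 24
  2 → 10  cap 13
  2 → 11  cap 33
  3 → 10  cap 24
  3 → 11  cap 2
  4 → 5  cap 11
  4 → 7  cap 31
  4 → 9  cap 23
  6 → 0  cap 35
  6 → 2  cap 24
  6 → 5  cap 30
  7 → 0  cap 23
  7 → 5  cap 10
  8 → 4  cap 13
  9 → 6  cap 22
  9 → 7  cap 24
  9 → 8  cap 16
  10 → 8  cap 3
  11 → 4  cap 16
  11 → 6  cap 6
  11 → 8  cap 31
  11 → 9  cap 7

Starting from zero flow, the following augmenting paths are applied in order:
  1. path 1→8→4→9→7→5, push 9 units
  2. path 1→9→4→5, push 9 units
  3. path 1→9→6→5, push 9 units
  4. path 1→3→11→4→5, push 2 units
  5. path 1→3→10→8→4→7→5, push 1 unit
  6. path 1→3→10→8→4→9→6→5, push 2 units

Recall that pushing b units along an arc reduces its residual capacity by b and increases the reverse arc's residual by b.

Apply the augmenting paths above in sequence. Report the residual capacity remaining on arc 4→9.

Residual capacity of (4,9): 21

after path 1 (1→8→4→9→7→5, push 9): res(4,9)=14
after path 2 (1→9→4→5, push 9): res(4,9)=23
after path 3 (1→9→6→5, push 9): res(4,9)=23
after path 4 (1→3→11→4→5, push 2): res(4,9)=23
after path 5 (1→3→10→8→4→7→5, push 1): res(4,9)=23
after path 6 (1→3→10→8→4→9→6→5, push 2): res(4,9)=21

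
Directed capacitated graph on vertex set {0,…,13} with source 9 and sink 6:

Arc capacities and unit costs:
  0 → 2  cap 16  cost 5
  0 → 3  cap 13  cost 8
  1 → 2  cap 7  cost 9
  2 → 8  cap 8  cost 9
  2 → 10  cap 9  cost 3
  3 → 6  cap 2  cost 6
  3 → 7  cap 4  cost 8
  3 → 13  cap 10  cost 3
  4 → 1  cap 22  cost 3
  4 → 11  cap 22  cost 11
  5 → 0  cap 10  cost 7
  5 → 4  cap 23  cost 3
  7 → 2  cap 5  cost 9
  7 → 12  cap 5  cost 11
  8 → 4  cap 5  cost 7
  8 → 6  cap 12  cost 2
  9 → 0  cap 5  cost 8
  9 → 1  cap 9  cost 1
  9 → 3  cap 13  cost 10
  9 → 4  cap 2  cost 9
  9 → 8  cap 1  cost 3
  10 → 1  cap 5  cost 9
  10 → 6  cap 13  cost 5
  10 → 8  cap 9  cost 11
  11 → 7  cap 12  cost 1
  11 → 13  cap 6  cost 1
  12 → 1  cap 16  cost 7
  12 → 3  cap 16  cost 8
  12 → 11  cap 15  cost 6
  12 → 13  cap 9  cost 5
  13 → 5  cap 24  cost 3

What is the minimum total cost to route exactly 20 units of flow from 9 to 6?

Minimum cost for 20 units: 468

shortest-cost path #1: 9→8→6 push 1 @ unit cost 5 (adds 5)
shortest-cost path #2: 9→3→6 push 2 @ unit cost 16 (adds 32)
shortest-cost path #3: 9→1→2→10→6 push 7 @ unit cost 18 (adds 126)
shortest-cost path #4: 9→0→2→10→6 push 2 @ unit cost 21 (adds 42)
shortest-cost path #5: 9→0→2→8→6 push 3 @ unit cost 24 (adds 72)
shortest-cost path #6: 9→3→7→2→8→6 push 4 @ unit cost 38 (adds 152)
shortest-cost path #7: 9→3→13→5→0→2→8→6 push 1 @ unit cost 39 (adds 39)
total cost = 468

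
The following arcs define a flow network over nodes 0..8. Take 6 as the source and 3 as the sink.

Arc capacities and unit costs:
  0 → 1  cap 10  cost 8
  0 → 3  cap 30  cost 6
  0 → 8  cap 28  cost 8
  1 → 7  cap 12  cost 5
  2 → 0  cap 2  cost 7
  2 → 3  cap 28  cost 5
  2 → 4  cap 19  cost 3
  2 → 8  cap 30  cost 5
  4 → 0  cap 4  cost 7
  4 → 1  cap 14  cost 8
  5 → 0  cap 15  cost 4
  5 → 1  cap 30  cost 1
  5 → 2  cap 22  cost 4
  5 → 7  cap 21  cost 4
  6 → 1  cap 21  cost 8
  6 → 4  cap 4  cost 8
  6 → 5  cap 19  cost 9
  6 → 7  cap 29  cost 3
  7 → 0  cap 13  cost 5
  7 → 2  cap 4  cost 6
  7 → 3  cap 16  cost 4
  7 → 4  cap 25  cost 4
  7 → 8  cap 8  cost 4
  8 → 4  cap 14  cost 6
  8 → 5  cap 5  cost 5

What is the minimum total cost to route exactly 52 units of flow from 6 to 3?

Minimum cost for 52 units: 720

shortest-cost path #1: 6→7→3 push 16 @ unit cost 7 (adds 112)
shortest-cost path #2: 6→7→0→3 push 13 @ unit cost 14 (adds 182)
shortest-cost path #3: 6→5→2→3 push 19 @ unit cost 18 (adds 342)
shortest-cost path #4: 6→4→0→3 push 4 @ unit cost 21 (adds 84)
total cost = 720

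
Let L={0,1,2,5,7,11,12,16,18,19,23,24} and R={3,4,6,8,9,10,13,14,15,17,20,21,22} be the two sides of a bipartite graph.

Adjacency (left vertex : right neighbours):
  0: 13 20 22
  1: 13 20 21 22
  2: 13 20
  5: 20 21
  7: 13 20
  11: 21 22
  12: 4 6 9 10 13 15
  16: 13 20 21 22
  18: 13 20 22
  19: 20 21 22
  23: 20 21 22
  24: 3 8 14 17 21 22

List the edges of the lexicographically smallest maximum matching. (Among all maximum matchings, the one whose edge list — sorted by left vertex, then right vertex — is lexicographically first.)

|M| = 6 (so the lex-smallest maximum matching has 6 edges)
process left vertices in ascending order; for each, take the smallest-labelled available neighbour that still permits 6 edges overall, or leave it unmatched if none does
lex-smallest matching: {0-13, 1-20, 5-21, 11-22, 12-4, 24-3}

Lex-smallest maximum matching: {(0,13), (1,20), (5,21), (11,22), (12,4), (24,3)}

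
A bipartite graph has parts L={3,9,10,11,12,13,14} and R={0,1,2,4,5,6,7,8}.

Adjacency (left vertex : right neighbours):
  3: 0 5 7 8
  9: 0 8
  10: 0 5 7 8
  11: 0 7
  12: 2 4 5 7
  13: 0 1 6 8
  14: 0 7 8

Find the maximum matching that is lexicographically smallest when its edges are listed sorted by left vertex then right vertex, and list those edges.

|M| = 6 (so the lex-smallest maximum matching has 6 edges)
process left vertices in ascending order; for each, take the smallest-labelled available neighbour that still permits 6 edges overall, or leave it unmatched if none does
lex-smallest matching: {3-0, 9-8, 10-5, 11-7, 12-2, 13-1}

Lex-smallest maximum matching: {(3,0), (9,8), (10,5), (11,7), (12,2), (13,1)}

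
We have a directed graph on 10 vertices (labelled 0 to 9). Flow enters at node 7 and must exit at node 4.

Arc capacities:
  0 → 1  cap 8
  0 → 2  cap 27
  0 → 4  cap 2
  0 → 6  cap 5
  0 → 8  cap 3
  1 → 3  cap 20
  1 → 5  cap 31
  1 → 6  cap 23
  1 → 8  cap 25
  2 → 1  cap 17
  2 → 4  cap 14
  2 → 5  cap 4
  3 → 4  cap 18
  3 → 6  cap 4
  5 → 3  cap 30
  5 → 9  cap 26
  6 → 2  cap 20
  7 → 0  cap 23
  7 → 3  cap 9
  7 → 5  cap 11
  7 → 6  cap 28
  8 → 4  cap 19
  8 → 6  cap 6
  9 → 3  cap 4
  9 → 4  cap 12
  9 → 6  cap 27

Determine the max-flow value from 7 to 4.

augment #1: 7→0→4 bottleneck 2, total now 2
augment #2: 7→3→4 bottleneck 9, total now 11
augment #3: 7→0→2→4 bottleneck 14, total now 25
augment #4: 7→0→8→4 bottleneck 3, total now 28
augment #5: 7→5→3→4 bottleneck 9, total now 37
augment #6: 7→5→9→4 bottleneck 2, total now 39
augment #7: 7→0→1→8→4 bottleneck 4, total now 43
augment #8: 7→6→2→1→8→4 bottleneck 12, total now 55
augment #9: 7→6→2→5→9→4 bottleneck 4, total now 59
augment #10: 7→6→2→1→5→9→4 bottleneck 4, total now 63

Maximum flow value: 63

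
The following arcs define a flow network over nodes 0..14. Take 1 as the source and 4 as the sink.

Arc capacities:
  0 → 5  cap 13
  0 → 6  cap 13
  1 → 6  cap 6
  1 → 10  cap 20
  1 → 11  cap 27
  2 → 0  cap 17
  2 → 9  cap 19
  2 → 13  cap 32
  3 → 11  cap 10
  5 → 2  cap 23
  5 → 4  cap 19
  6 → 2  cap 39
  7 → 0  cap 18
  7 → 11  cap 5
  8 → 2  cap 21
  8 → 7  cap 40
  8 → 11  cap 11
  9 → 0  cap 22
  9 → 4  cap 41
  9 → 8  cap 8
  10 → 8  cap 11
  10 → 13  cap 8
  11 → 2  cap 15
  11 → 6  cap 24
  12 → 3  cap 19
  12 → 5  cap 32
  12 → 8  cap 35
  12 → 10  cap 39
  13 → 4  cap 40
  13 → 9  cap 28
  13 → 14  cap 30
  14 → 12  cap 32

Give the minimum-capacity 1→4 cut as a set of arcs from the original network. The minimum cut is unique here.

augment #1: 1→10→13→4 push 8
augment #2: 1→6→2→9→4 push 6
augment #3: 1→11→2→9→4 push 13
augment #4: 1→11→2→13→4 push 2
augment #5: 1→10→8→2→13→4 push 11
augment #6: 1→11→6→2→13→4 push 12
max flow = 52; residual-reachable set from 1 gives S-side
cut edges (S→T): {(1,6), (1,11), (10,8), (10,13)} total cap 52

Min-cut arcs: {(1,6), (1,11), (10,8), (10,13)} (total capacity 52)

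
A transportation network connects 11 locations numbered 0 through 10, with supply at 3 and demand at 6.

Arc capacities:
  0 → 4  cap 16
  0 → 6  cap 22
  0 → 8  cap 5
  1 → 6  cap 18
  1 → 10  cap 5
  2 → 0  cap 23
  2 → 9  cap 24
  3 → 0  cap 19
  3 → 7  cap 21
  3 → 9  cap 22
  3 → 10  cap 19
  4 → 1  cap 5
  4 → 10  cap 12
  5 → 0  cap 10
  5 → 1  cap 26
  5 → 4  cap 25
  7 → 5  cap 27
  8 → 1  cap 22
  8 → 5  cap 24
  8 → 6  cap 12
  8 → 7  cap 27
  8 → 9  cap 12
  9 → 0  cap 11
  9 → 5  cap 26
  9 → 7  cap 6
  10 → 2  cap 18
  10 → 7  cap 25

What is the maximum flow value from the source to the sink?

augment #1: 3→0→6 bottleneck 19, total now 19
augment #2: 3→9→0→6 bottleneck 3, total now 22
augment #3: 3→7→5→1→6 bottleneck 18, total now 40
augment #4: 3→9→0→8→6 bottleneck 5, total now 45

Maximum flow value: 45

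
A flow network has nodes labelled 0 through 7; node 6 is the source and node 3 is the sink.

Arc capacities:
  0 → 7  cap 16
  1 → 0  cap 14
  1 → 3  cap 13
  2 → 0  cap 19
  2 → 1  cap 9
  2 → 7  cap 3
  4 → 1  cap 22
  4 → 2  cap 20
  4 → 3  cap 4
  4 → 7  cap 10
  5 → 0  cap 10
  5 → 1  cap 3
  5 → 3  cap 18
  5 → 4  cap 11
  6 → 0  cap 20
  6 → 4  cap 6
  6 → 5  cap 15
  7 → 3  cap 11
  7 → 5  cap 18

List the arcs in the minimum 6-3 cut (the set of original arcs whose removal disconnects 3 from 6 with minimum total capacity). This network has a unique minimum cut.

Min-cut arcs: {(0,7), (6,4), (6,5)} (total capacity 37)

augment #1: 6→4→3 push 4
augment #2: 6→5→3 push 15
augment #3: 6→0→7→3 push 11
augment #4: 6→4→1→3 push 2
augment #5: 6→0→7→5→3 push 3
augment #6: 6→0→7→5→1→3 push 2
max flow = 37; residual-reachable set from 6 gives S-side
cut edges (S→T): {(0,7), (6,4), (6,5)} total cap 37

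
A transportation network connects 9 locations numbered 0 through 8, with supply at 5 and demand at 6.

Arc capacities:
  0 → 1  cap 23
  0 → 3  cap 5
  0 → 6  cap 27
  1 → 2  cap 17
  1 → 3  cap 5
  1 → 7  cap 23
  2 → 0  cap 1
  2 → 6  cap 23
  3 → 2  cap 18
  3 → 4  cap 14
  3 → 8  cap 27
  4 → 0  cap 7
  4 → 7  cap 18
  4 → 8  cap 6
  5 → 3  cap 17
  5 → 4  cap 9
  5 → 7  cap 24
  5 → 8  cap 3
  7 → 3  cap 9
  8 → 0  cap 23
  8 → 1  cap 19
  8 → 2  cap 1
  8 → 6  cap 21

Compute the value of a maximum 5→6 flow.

augment #1: 5→8→6 bottleneck 3, total now 3
augment #2: 5→3→2→6 bottleneck 17, total now 20
augment #3: 5→4→0→6 bottleneck 7, total now 27
augment #4: 5→4→8→6 bottleneck 2, total now 29
augment #5: 5→7→3→2→6 bottleneck 1, total now 30
augment #6: 5→7→3→8→6 bottleneck 8, total now 38

Maximum flow value: 38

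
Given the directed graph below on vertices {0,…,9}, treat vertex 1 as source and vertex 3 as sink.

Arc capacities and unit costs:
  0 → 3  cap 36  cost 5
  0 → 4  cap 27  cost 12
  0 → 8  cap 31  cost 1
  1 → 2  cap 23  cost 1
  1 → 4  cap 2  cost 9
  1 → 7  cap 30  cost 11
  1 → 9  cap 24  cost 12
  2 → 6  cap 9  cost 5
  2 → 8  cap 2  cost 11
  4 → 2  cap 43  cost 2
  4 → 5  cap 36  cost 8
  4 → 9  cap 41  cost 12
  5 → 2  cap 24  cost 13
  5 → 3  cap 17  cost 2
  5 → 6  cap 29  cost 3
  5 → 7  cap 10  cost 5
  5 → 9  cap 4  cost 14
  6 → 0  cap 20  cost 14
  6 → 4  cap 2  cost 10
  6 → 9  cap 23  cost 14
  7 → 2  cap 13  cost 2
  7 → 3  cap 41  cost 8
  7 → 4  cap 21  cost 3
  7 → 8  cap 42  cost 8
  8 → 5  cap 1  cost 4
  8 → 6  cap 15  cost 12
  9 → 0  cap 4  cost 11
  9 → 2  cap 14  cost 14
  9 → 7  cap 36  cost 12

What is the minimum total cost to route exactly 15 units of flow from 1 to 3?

Minimum cost for 15 units: 284

shortest-cost path #1: 1→2→8→5→3 push 1 @ unit cost 18 (adds 18)
shortest-cost path #2: 1→4→5→3 push 2 @ unit cost 19 (adds 38)
shortest-cost path #3: 1→7→3 push 12 @ unit cost 19 (adds 228)
total cost = 284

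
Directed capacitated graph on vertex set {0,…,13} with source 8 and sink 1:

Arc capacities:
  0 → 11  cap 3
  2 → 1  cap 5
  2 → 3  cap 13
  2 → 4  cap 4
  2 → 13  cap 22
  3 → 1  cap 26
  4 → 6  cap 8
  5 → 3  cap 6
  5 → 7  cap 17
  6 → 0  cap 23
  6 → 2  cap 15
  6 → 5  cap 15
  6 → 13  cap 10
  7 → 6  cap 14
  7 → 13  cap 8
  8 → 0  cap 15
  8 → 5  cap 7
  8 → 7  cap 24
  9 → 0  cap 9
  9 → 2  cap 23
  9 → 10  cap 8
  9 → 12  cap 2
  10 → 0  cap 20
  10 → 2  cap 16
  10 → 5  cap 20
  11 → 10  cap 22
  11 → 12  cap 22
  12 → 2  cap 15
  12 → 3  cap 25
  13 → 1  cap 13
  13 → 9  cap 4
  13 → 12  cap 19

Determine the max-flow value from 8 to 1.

augment #1: 8→5→3→1 bottleneck 6, total now 6
augment #2: 8→7→13→1 bottleneck 8, total now 14
augment #3: 8→7→6→2→1 bottleneck 5, total now 19
augment #4: 8→7→6→13→1 bottleneck 5, total now 24
augment #5: 8→0→11→12→3→1 bottleneck 3, total now 27
augment #6: 8→7→6→2→3→1 bottleneck 4, total now 31

Maximum flow value: 31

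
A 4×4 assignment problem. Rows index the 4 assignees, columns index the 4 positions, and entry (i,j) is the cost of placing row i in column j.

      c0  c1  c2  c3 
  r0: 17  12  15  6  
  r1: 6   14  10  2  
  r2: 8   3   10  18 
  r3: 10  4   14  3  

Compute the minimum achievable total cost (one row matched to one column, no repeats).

optimal assignment: row0→col3 (cost 6), row1→col0 (cost 6), row2→col2 (cost 10), row3→col1 (cost 4)
total = 6 + 6 + 10 + 4 = 26

Minimum assignment cost: 26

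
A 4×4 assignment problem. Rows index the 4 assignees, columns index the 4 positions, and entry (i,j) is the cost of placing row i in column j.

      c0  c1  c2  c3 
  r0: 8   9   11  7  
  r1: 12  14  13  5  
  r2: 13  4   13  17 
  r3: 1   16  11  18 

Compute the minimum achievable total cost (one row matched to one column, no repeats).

Minimum assignment cost: 21

optimal assignment: row0→col2 (cost 11), row1→col3 (cost 5), row2→col1 (cost 4), row3→col0 (cost 1)
total = 11 + 5 + 4 + 1 = 21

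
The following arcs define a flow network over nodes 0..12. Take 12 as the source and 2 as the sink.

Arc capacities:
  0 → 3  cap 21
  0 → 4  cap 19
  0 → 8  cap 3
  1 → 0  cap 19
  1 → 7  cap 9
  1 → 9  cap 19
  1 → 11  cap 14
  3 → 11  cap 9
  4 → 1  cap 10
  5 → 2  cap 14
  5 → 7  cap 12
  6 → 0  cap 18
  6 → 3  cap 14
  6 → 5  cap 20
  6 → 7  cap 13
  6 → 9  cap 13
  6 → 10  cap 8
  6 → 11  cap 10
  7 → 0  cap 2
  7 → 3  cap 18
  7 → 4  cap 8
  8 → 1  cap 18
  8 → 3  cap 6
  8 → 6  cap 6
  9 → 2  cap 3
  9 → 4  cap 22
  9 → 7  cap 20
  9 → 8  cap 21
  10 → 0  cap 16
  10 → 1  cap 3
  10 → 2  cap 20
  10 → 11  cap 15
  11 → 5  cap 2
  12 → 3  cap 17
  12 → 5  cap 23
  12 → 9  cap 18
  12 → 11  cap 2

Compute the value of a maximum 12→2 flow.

augment #1: 12→5→2 bottleneck 14, total now 14
augment #2: 12→9→2 bottleneck 3, total now 17
augment #3: 12→9→8→6→10→2 bottleneck 6, total now 23

Maximum flow value: 23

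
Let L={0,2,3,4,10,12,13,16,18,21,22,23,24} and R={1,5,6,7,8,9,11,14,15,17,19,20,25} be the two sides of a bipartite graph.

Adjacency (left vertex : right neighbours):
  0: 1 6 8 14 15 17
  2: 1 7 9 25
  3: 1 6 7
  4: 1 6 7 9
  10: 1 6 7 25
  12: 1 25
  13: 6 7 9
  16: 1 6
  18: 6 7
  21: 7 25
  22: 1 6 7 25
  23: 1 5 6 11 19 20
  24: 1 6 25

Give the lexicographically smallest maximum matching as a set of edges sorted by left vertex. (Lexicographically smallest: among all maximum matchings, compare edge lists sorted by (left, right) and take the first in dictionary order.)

|M| = 7 (so the lex-smallest maximum matching has 7 edges)
process left vertices in ascending order; for each, take the smallest-labelled available neighbour that still permits 7 edges overall, or leave it unmatched if none does
lex-smallest matching: {0-8, 2-1, 3-6, 4-7, 10-25, 13-9, 23-5}

Lex-smallest maximum matching: {(0,8), (2,1), (3,6), (4,7), (10,25), (13,9), (23,5)}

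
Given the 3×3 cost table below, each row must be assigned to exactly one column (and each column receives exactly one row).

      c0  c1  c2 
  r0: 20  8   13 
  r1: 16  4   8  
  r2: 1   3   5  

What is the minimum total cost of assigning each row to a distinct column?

Minimum assignment cost: 17

optimal assignment: row0→col1 (cost 8), row1→col2 (cost 8), row2→col0 (cost 1)
total = 8 + 8 + 1 = 17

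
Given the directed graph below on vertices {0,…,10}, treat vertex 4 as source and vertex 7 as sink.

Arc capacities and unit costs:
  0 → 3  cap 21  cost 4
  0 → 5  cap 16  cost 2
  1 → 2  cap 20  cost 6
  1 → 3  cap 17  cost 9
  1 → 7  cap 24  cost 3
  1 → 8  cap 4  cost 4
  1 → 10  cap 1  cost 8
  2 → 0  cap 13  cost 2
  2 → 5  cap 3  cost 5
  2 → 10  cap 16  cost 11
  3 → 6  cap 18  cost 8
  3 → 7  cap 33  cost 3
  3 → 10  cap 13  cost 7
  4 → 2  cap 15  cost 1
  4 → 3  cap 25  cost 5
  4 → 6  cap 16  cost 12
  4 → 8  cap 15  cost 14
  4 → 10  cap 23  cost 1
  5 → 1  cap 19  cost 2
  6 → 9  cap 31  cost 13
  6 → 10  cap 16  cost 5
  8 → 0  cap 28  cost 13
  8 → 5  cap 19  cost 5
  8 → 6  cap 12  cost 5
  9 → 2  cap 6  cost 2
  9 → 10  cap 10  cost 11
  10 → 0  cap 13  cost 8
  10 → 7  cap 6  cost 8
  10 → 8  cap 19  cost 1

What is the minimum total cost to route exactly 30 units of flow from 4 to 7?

Minimum cost for 30 units: 245

shortest-cost path #1: 4→3→7 push 25 @ unit cost 8 (adds 200)
shortest-cost path #2: 4→10→7 push 5 @ unit cost 9 (adds 45)
total cost = 245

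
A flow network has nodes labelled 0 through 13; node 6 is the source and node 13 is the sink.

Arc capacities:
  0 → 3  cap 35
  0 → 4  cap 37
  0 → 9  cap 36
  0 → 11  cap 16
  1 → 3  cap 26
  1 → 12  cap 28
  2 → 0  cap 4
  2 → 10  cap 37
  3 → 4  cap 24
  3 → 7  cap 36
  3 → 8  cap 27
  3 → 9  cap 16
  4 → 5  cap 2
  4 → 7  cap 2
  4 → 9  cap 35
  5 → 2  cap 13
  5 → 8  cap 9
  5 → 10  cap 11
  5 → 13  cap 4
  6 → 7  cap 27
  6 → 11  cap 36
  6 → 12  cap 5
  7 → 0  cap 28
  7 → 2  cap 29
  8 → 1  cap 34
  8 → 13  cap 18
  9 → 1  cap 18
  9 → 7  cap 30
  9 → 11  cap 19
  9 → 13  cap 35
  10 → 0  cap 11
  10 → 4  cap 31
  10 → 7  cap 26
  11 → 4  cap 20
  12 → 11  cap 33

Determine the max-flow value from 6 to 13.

Maximum flow value: 47

augment #1: 6→7→0→9→13 bottleneck 27, total now 27
augment #2: 6→11→4→5→13 bottleneck 2, total now 29
augment #3: 6→11→4→9→13 bottleneck 8, total now 37
augment #4: 6→11→4→7→0→3→8→13 bottleneck 1, total now 38
augment #5: 6→11→4→9→0→3→8→13 bottleneck 9, total now 47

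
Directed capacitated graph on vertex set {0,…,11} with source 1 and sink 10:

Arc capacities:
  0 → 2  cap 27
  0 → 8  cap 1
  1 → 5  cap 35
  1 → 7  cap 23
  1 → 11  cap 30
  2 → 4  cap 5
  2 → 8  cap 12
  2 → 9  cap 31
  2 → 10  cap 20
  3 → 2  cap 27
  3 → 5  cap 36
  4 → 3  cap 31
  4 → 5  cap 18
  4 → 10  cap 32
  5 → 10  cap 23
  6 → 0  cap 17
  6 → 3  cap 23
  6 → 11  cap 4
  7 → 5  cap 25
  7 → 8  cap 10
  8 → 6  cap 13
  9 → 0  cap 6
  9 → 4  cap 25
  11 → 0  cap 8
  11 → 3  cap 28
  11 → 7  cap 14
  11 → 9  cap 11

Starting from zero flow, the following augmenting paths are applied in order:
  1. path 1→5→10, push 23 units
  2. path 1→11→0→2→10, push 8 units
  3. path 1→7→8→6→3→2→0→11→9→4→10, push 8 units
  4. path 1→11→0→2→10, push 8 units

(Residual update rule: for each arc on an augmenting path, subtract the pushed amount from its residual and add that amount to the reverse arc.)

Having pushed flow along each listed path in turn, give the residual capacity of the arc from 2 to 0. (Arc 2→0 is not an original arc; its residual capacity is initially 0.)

after path 1 (1→5→10, push 23): res(2,0)=0
after path 2 (1→11→0→2→10, push 8): res(2,0)=8
after path 3 (1→7→8→6→3→2→0→11→9→4→10, push 8): res(2,0)=0
after path 4 (1→11→0→2→10, push 8): res(2,0)=8

Residual capacity of (2,0): 8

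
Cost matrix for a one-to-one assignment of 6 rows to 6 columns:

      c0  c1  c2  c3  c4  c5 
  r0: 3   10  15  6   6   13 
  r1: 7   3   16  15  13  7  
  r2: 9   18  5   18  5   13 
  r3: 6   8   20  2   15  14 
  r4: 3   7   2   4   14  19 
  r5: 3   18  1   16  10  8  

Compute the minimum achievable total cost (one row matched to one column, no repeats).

Minimum assignment cost: 23

optimal assignment: row0→col0 (cost 3), row1→col1 (cost 3), row2→col4 (cost 5), row3→col3 (cost 2), row4→col2 (cost 2), row5→col5 (cost 8)
total = 3 + 3 + 5 + 2 + 2 + 8 = 23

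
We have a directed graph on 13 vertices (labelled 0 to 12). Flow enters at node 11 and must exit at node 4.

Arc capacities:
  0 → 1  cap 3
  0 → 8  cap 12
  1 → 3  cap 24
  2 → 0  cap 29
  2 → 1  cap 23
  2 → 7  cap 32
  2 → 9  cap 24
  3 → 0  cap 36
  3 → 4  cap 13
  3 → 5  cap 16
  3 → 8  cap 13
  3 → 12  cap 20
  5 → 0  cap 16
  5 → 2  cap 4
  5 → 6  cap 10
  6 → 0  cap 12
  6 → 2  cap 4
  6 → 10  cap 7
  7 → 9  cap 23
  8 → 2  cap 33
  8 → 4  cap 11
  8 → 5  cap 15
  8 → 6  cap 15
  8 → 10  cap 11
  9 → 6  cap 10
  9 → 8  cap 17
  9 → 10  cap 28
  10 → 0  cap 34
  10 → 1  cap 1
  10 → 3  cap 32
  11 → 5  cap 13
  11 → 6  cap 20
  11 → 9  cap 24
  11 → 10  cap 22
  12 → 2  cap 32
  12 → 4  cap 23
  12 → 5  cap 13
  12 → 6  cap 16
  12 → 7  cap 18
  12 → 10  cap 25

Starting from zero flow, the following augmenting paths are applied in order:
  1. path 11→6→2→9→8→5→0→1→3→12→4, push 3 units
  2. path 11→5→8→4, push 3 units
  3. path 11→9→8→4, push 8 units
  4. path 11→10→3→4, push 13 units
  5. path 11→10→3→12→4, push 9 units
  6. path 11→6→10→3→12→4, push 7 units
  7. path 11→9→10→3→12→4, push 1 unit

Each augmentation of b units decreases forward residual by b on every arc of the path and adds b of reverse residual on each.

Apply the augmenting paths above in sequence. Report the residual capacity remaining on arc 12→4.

Residual capacity of (12,4): 3

after path 1 (11→6→2→9→8→5→0→1→3→12→4, push 3): res(12,4)=20
after path 2 (11→5→8→4, push 3): res(12,4)=20
after path 3 (11→9→8→4, push 8): res(12,4)=20
after path 4 (11→10→3→4, push 13): res(12,4)=20
after path 5 (11→10→3→12→4, push 9): res(12,4)=11
after path 6 (11→6→10→3→12→4, push 7): res(12,4)=4
after path 7 (11→9→10→3→12→4, push 1): res(12,4)=3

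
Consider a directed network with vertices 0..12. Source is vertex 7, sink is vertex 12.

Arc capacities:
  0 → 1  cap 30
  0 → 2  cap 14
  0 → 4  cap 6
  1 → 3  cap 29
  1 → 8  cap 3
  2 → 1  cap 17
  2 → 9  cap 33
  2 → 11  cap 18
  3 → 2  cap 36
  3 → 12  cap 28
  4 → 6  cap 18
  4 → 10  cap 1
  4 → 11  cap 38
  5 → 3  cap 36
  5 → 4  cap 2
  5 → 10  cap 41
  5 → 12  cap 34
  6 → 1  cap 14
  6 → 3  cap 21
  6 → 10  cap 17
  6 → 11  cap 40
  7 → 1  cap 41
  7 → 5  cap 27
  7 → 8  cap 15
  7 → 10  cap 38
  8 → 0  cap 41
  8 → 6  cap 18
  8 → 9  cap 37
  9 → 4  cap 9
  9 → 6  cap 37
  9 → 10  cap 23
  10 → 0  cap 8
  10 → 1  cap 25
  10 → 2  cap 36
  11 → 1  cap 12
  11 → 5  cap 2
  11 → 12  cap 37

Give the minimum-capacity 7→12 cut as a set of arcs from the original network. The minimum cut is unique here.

augment #1: 7→5→12 push 27
augment #2: 7→1→3→12 push 28
augment #3: 7→8→6→11→12 push 15
augment #4: 7→10→2→11→12 push 18
augment #5: 7→1→8→6→11→12 push 3
augment #6: 7→10→0→4→11→12 push 1
augment #7: 7→10→0→4→11→5→12 push 2
max flow = 94; residual-reachable set from 7 gives S-side
cut edges (S→T): {(3,12), (7,5), (11,5), (11,12)} total cap 94

Min-cut arcs: {(3,12), (7,5), (11,5), (11,12)} (total capacity 94)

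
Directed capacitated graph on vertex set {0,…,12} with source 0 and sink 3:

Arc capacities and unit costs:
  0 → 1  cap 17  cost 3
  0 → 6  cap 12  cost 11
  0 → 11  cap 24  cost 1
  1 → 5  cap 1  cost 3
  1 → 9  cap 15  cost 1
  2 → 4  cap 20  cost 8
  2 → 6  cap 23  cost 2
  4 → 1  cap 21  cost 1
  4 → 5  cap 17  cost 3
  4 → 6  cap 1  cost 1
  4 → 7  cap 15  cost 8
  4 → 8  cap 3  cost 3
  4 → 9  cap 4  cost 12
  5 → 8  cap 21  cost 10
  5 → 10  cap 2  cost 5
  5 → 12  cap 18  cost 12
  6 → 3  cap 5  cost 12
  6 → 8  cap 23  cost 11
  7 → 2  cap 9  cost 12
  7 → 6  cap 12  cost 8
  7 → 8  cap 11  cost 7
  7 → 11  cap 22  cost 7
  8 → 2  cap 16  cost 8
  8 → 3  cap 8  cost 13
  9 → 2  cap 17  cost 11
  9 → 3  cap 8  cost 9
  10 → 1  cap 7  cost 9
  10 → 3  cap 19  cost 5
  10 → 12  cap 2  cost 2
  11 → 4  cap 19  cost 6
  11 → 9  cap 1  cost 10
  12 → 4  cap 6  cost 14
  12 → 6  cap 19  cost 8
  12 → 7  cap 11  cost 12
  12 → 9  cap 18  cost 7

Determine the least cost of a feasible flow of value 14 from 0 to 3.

Minimum cost for 14 units: 229

shortest-cost path #1: 0→1→9→3 push 8 @ unit cost 13 (adds 104)
shortest-cost path #2: 0→1→5→10→3 push 1 @ unit cost 16 (adds 16)
shortest-cost path #3: 0→11→4→6→3 push 1 @ unit cost 20 (adds 20)
shortest-cost path #4: 0→11→4→5→10→3 push 1 @ unit cost 20 (adds 20)
shortest-cost path #5: 0→6→3 push 3 @ unit cost 23 (adds 69)
total cost = 229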